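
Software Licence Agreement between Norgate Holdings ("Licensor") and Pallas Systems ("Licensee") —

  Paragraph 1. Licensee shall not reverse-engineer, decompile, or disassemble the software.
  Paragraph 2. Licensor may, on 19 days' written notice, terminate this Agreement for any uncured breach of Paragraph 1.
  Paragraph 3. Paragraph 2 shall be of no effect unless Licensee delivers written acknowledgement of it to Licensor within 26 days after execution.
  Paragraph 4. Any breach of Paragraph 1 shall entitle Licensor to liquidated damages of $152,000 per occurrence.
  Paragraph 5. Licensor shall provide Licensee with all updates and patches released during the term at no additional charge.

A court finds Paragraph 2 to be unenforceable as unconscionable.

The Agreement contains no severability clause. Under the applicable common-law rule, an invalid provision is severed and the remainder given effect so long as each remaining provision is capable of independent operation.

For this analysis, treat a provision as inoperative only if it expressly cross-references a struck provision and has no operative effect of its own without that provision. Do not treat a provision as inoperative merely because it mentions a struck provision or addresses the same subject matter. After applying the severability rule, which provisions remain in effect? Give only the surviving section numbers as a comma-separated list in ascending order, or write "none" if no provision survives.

1, 4, 5

Paragraph 2 is struck. Paragraph 3 operates only by reference to Paragraph 2, so it falls with Paragraph 2. With no severability clause, the stated default rule severs what cannot stand and enforces each remaining provision that can operate on its own. Paragraph 1, Paragraph 4, and Paragraph 5 remain in effect.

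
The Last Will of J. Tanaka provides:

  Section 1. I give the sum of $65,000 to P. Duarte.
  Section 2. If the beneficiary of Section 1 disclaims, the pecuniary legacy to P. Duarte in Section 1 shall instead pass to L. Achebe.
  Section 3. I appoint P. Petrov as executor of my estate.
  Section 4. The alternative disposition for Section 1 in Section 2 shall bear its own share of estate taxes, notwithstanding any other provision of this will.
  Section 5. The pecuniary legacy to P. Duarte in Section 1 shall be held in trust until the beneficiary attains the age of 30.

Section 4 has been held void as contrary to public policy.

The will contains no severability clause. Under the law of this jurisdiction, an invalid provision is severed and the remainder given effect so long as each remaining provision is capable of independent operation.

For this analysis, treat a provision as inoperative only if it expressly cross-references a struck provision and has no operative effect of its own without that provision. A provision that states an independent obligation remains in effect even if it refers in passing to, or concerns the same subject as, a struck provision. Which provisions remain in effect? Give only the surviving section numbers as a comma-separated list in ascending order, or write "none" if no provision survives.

1, 2, 3, 5

Section 4 is struck. No other provision's operative terms depend on Section 4. With no severability clause, the stated default rule severs what cannot stand and enforces each remaining provision that can operate on its own. That leaves Section 1, Section 2, Section 3, and Section 5 in effect.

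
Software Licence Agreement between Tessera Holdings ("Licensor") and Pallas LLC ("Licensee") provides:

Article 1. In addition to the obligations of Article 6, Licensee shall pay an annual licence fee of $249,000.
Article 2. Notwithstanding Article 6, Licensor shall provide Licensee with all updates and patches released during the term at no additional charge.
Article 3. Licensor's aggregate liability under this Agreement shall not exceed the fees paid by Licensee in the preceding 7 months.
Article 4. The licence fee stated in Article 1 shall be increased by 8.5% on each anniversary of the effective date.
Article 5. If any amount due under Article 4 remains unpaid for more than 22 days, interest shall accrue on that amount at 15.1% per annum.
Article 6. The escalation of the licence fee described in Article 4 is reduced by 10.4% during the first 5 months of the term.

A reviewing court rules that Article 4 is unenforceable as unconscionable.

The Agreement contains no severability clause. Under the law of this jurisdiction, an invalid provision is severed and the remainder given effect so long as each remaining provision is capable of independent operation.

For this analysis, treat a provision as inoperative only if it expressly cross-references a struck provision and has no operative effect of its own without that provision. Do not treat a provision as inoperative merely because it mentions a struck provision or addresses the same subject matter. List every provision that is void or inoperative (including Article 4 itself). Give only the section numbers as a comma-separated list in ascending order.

Article 4 is struck. Article 5 has no operative effect of its own apart from Article 4 and is therefore inoperative. Article 6 has no operative effect of its own apart from Article 4 and is therefore inoperative. Article 1 mentions Article 6 but its own obligation stands independently of Article 6, so Article 1 is not affected. Although Article 2 refers to Article 6, its operative terms do not depend on Article 6, so it remains in effect. Under the stated default rule, only provisions that cannot operate independently fall away; the rest are enforced. The provisions still in force are Article 1, Article 2, and Article 3.

4, 5, 6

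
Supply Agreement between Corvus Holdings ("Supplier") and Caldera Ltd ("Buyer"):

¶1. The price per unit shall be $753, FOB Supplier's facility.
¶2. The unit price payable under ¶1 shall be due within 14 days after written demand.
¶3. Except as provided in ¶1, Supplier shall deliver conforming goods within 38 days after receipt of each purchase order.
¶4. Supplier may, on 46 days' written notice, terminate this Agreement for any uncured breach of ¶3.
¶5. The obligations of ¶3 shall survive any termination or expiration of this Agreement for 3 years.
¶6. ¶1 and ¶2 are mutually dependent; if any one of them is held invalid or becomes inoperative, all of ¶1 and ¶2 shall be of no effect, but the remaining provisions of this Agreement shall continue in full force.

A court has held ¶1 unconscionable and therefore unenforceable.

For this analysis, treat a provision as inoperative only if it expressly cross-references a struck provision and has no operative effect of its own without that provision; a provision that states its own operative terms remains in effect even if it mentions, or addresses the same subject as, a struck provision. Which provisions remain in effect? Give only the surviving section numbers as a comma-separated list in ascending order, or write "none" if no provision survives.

3, 4, 5, 6

¶1 is struck. ¶2 does nothing except set the payment deadline for the unit price by reference to ¶1; with ¶1 gone it has no independent effect and is inoperative. ¶3 mentions ¶1 but its own obligation stands independently of ¶1, so ¶3 is not affected. ¶6 declares ¶1 and ¶2 mutually dependent; since one of them has fallen, all of them are of no effect. The remainder continues in force under ¶6. ¶3, ¶4, ¶5, and ¶6 remain in effect.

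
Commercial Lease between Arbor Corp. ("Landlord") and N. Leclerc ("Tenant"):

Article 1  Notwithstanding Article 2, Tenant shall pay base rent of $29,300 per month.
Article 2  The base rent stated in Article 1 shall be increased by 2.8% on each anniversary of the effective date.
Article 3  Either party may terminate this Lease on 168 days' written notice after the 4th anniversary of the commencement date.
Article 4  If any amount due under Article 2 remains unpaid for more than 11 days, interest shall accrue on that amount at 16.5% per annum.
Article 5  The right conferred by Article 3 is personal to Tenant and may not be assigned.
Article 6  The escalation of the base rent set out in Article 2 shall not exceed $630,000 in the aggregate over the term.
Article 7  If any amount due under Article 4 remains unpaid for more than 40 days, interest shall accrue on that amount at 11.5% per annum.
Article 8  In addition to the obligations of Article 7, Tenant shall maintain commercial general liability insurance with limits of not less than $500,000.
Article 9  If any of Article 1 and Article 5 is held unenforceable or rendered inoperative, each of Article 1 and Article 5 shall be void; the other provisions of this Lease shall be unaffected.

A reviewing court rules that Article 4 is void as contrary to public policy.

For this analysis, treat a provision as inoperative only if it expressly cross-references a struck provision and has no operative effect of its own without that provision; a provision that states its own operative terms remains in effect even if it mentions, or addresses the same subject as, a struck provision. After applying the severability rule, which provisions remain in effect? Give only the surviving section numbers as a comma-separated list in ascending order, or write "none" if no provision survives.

Article 4 is struck. Article 7 operates only by reference to Article 4, so it falls with Article 4. Article 8 mentions Article 7 but its own obligation stands independently of Article 7, so Article 8 is not affected. Article 9 ties Article 1 and Article 5 together, but none of those is affected here; the remaining provisions continue in force under Article 9. Article 1, Article 2, Article 3, Article 5, Article 6, Article 8, and Article 9 remain in effect.

1, 2, 3, 5, 6, 8, 9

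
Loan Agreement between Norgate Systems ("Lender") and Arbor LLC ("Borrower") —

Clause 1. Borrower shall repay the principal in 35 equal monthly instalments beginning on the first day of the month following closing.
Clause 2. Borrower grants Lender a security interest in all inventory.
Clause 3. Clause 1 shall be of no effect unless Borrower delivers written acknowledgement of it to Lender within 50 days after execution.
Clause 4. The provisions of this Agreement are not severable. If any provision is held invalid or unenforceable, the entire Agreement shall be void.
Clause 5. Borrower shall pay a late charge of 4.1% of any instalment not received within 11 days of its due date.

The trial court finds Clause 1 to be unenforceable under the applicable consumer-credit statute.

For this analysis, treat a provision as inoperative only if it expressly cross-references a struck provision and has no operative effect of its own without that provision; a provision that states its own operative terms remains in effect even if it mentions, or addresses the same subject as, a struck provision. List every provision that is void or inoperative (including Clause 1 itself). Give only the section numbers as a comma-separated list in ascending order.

1, 2, 3, 4, 5

Clause 1 is struck. Clause 3 has no operative effect of its own apart from Clause 1 and is therefore inoperative. Clause 4 provides that the Agreement is not severable, so the invalidity of any one provision voids the entire Agreement. No provision of the Agreement survives.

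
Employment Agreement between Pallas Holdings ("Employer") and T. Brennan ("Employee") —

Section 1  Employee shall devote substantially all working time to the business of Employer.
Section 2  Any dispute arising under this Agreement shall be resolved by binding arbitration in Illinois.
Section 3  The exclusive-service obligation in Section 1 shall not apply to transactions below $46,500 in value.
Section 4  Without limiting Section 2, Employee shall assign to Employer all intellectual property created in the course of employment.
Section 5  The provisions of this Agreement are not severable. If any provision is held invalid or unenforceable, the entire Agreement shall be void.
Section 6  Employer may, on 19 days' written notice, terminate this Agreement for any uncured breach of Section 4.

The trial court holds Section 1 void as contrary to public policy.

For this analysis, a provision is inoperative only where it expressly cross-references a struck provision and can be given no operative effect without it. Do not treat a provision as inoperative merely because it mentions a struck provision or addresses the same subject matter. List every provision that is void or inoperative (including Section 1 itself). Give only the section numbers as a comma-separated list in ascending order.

1, 2, 3, 4, 5, 6

Section 1 is struck. Section 3 has no operative effect of its own apart from Section 1 and is therefore inoperative. Section 5 provides that the Agreement is not severable, so the invalidity of any one provision voids the entire Agreement. No provision of the Agreement survives.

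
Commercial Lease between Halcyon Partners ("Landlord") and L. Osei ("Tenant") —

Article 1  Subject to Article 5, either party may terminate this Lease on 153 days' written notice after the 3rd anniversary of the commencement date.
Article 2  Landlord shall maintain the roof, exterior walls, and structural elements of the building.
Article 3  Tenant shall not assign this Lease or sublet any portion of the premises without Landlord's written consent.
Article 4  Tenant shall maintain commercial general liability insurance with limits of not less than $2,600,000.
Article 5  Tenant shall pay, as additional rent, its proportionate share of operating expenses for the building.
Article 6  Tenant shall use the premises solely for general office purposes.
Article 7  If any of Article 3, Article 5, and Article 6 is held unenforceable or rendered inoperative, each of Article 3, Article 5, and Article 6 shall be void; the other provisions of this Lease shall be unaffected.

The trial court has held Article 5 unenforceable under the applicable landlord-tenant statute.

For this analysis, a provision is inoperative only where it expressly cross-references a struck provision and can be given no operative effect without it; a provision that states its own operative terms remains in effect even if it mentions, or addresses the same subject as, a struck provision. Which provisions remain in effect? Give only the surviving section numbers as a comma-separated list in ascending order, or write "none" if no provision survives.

Article 5 is struck. Although Article 1 refers to Article 5, its operative terms do not depend on Article 5, so it remains in effect. No other provision's operative terms depend on Article 5. Article 7 declares Article 3, Article 5, and Article 6 mutually dependent; since one of them has fallen, all of them are of no effect. That brings down Article 3 and Article 6 as well. The remainder continues in force under Article 7. The provisions still in force are Article 1, Article 2, Article 4, and Article 7.

1, 2, 4, 7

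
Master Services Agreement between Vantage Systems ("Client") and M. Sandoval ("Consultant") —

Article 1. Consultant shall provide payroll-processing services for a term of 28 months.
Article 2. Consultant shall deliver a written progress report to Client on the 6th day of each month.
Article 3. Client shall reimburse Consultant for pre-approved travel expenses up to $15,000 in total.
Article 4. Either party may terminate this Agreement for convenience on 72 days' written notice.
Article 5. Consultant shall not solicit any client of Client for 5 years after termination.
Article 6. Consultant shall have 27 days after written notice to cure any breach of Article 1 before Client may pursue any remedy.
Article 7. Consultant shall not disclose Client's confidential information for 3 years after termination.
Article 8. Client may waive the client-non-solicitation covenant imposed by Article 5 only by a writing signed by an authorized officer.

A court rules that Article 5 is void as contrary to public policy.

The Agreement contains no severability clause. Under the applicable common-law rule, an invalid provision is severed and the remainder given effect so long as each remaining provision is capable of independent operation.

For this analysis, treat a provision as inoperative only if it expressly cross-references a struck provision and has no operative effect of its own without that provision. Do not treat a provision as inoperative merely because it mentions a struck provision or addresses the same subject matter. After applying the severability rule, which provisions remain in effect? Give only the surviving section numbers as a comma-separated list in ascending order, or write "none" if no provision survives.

Article 5 is struck. The only function of Article 8 is the waiver condition for Article 5, so it cannot stand once Article 5 is removed. With no severability clause, the stated default rule severs what cannot stand and enforces each remaining provision that can operate on its own. Article 1, Article 2, Article 3, Article 4, Article 6, and Article 7 remain in effect.

1, 2, 3, 4, 6, 7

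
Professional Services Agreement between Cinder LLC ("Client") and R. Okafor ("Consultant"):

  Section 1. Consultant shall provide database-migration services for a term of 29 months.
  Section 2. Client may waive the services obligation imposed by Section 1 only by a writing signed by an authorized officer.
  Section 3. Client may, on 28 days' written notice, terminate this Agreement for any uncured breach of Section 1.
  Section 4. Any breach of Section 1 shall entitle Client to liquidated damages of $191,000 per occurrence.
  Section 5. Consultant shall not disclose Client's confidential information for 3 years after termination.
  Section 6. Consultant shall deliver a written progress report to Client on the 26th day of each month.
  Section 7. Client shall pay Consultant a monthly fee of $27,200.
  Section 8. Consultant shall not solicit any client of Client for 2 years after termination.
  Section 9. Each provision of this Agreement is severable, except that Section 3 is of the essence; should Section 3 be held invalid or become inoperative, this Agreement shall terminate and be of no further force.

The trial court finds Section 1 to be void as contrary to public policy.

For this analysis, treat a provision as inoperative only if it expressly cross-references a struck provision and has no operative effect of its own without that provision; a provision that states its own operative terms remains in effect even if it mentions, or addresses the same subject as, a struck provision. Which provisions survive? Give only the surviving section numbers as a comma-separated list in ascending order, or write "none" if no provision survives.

Section 1 is struck. Section 2 has no operative effect of its own apart from Section 1 and is therefore inoperative. Section 3 has no operative effect of its own apart from Section 1 and is therefore inoperative. Section 4 has no operative effect of its own apart from Section 1 and is therefore inoperative. Section 9 makes Section 3 an essential term, and Section 3 has been rendered inoperative by the cascade; under Section 9, the entire Agreement is therefore void. No provision of the Agreement survives.

none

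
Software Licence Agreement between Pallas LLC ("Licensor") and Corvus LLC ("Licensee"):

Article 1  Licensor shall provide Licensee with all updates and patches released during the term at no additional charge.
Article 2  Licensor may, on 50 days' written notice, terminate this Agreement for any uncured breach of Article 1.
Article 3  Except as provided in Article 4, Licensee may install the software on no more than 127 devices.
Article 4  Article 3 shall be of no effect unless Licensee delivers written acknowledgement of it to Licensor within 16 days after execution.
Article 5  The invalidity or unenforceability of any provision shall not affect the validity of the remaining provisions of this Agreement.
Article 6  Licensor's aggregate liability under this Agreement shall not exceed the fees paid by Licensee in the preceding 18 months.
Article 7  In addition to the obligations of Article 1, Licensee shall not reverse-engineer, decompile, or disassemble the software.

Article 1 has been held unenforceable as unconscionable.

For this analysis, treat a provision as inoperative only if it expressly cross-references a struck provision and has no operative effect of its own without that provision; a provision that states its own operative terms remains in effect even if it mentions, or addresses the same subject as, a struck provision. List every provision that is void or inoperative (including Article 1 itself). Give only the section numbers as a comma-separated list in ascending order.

1, 2

Article 1 is struck. Article 2 operates only by reference to Article 1, so it falls with Article 1. Article 7 mentions Article 1 but its own obligation stands independently of Article 1, so Article 7 is not affected. Article 5 is a severability clause and preserves every provision that can still be given independent effect. The provisions still in force are Article 3, Article 4, Article 5, Article 6, and Article 7.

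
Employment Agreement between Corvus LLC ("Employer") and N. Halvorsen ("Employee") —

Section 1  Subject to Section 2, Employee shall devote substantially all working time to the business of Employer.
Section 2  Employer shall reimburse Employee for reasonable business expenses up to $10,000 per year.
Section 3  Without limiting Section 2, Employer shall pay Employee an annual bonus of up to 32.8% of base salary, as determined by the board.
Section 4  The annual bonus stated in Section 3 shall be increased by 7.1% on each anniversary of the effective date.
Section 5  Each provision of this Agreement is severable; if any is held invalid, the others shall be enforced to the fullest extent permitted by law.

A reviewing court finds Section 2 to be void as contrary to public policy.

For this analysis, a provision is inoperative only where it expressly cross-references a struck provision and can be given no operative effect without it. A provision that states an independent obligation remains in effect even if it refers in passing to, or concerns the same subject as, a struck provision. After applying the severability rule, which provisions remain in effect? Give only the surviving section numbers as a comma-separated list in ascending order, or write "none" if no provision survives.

Section 2 is struck. Section 3 mentions Section 2 but its own obligation stands independently of Section 2, so Section 3 is not affected. Although Section 1 refers to Section 2, its operative terms do not depend on Section 2, so it remains in effect. Nothing else in the Agreement is defined by reference to Section 2. Section 5 is a severability clause and preserves every provision that can still be given independent effect. Section 1, Section 3, Section 4, and Section 5 remain in effect.

1, 3, 4, 5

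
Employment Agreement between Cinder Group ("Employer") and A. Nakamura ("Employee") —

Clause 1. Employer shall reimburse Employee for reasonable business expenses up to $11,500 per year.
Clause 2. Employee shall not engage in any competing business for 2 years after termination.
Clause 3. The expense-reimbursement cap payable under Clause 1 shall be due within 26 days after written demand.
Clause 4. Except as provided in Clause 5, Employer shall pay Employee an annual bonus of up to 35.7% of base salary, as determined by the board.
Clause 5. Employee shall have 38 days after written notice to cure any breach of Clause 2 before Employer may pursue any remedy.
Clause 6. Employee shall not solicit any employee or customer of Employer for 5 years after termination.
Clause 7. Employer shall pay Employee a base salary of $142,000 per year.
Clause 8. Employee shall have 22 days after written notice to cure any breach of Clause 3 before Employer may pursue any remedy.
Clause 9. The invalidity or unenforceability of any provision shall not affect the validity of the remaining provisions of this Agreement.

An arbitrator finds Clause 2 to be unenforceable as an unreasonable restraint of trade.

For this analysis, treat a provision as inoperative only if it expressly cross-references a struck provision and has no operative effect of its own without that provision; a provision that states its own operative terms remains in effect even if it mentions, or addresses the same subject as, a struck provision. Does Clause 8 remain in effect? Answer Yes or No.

Clause 2 is struck. Clause 5 has no operative effect of its own apart from Clause 2 and is therefore inoperative. Although Clause 4 refers to Clause 5, its operative terms do not depend on Clause 5, so it remains in effect. Clause 9 is a severability clause and preserves every provision that can still be given independent effect. That leaves Clause 1, Clause 3, Clause 4, Clause 6, Clause 7, Clause 8, and Clause 9 in effect. Clause 8 is among the surviving provisions, so the answer is yes.

Yes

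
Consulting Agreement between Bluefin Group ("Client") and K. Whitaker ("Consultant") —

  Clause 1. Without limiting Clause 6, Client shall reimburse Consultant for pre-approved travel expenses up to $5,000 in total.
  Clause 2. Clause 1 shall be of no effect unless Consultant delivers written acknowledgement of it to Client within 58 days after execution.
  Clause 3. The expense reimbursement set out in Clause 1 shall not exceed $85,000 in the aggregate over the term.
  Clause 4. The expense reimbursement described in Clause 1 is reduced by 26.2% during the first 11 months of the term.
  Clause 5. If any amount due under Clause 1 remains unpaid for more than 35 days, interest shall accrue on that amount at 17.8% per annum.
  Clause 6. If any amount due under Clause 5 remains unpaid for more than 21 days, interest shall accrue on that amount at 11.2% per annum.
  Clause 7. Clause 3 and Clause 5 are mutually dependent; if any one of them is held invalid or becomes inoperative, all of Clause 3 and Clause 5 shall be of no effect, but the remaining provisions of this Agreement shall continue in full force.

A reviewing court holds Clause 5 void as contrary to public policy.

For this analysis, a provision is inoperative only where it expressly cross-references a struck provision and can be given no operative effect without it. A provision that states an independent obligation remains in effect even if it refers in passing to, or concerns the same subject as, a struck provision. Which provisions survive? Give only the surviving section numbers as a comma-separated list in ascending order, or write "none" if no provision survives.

Clause 5 is struck. The whole of Clause 6 is the default interest on the default interest on the expense reimbursement, defined by reference to Clause 5, so Clause 6 cannot stand once Clause 5 is removed. Although Clause 1 refers to Clause 6, its operative terms do not depend on Clause 6, so it remains in effect. Clause 7 declares Clause 3 and Clause 5 mutually dependent; since one of them has fallen, all of them are of no effect. That brings down Clause 3 as well. The remainder continues in force under Clause 7. Clause 1, Clause 2, Clause 4, and Clause 7 remain in effect.

1, 2, 4, 7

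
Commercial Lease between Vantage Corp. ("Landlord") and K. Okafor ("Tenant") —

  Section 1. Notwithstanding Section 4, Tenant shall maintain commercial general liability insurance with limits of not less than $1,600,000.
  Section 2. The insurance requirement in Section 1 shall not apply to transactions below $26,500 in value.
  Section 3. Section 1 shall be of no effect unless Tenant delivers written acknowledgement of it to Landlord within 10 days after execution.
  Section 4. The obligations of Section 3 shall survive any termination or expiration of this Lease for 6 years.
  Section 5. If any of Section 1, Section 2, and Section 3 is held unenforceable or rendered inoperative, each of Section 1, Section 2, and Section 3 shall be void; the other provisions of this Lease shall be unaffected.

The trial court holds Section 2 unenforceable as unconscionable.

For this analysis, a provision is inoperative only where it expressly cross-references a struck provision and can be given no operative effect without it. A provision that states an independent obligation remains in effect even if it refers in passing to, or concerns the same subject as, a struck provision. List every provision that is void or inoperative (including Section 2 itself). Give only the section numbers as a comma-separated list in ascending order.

Section 2 is struck. No other provision's operative terms depend on Section 2. Section 5 declares Section 1, Section 2, and Section 3 mutually dependent; since one of them has fallen, all of them are of no effect. That brings down Section 1 and Section 3 as well. Section 4 in turn depends solely on a provision now struck and likewise falls. The remainder continues in force under Section 5. Only Section 5 remains in effect.

1, 2, 3, 4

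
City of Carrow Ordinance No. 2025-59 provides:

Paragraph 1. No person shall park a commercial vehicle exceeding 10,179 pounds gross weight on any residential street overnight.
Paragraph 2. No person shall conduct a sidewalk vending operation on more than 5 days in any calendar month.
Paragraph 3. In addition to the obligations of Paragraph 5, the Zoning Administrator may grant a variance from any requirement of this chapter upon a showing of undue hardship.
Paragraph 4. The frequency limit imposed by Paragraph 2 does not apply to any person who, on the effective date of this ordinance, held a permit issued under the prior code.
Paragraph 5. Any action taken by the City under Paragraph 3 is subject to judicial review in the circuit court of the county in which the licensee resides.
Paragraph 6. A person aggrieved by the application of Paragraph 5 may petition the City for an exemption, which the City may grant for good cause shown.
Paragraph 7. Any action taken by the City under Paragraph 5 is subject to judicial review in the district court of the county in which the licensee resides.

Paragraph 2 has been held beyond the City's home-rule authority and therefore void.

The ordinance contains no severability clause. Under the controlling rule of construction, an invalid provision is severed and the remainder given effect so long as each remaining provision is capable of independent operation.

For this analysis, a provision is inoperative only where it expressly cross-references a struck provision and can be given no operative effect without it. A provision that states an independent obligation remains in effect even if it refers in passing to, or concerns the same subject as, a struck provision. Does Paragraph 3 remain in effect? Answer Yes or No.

Yes

Paragraph 2 is struck. Paragraph 4 operates only by reference to Paragraph 2, so it falls with Paragraph 2. With no severability clause, the stated default rule severs what cannot stand and enforces each remaining provision that can operate on its own. Paragraph 1, Paragraph 3, Paragraph 5, Paragraph 6, and Paragraph 7 remain in effect. Paragraph 3 is among the surviving provisions, so the answer is yes.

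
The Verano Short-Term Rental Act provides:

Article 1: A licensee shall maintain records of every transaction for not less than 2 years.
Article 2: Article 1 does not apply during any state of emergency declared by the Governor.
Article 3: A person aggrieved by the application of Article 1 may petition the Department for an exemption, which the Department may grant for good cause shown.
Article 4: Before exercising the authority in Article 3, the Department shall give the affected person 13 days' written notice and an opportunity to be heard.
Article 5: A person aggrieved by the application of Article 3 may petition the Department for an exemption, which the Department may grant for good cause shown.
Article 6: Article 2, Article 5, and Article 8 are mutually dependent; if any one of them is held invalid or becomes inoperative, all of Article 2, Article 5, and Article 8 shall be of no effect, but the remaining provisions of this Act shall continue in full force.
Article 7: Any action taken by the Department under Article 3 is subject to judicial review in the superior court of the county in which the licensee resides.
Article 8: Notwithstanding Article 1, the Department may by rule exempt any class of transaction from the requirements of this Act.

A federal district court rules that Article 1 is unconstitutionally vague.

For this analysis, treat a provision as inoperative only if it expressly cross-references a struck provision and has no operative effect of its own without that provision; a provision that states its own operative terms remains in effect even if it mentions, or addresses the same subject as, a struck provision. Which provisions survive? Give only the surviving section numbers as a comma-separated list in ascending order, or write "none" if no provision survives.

6

Article 1 is struck. Article 2 merely fixes the emergency suspension of Article 1; with Article 1 gone it has nothing to operate on and falls away. Article 3 operates only by reference to Article 1, so it falls with Article 1. Article 4 merely fixes the notice-and-hearing requirement for Article 3; with Article 3 gone it has nothing to operate on and falls away. Article 5 operates only by reference to Article 3, so it falls with Article 3. Article 7 has no operative effect of its own apart from Article 3 and is therefore inoperative. Article 6 declares Article 2, Article 5, and Article 8 mutually dependent; since one of them has fallen, all of them are of no effect. That brings down Article 8 as well. The remainder continues in force under Article 6. Only Article 6 remains in effect.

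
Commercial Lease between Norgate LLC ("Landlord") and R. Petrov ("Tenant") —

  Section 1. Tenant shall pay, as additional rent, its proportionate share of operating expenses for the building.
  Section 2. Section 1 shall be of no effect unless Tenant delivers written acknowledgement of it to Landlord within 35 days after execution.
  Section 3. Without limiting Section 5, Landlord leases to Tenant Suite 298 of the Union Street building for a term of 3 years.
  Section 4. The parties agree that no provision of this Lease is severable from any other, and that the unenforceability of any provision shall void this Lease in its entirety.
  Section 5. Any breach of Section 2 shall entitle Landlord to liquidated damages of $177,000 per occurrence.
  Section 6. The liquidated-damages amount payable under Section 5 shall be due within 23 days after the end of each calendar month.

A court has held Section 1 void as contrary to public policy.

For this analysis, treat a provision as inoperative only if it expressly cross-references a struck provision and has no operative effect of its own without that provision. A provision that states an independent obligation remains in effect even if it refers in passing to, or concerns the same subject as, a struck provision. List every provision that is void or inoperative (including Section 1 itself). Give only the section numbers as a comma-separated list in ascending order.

Section 1 is struck. The only function of Section 2 is the acknowledgement condition for Section 1, so it cannot stand once Section 1 is removed. The whole of Section 5 is the liquidated-damages amount, defined by reference to Section 2, so Section 5 cannot stand once Section 2 is removed. Section 6 does nothing except set the payment deadline for the liquidated-damages amount by reference to Section 5; with Section 5 gone it has no independent effect and is inoperative. Section 4 provides that the Lease is not severable, so the invalidity of any one provision voids the entire Lease. No provision of the Lease survives.

1, 2, 3, 4, 5, 6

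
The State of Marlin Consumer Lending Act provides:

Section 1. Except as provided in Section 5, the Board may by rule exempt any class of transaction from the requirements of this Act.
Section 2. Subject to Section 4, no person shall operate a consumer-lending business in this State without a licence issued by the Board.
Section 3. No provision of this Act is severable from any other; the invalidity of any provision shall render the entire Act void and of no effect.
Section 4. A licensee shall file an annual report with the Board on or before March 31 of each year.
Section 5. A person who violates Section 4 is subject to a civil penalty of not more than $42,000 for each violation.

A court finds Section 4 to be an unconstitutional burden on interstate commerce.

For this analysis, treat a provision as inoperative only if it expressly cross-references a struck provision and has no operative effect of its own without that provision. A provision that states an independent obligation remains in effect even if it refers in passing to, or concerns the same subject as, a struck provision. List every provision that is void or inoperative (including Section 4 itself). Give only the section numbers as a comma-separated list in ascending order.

Section 4 is struck. The only function of Section 5 is the civil penalty for violating Section 4, so it cannot stand once Section 4 is removed. Section 3 provides that the Act is not severable, so the invalidity of any one provision voids the entire Act. No provision of the Act survives.

1, 2, 3, 4, 5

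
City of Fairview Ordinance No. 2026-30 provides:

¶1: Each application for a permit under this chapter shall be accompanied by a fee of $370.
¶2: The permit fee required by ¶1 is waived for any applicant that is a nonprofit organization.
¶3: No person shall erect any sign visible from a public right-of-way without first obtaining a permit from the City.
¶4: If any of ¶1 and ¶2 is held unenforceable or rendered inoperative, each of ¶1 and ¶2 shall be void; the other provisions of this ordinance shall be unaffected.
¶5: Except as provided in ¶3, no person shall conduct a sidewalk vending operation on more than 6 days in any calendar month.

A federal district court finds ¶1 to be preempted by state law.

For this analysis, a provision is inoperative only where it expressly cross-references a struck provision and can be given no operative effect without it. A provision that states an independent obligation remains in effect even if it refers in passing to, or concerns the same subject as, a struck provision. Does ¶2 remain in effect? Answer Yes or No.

No

¶1 is struck. ¶2 operates only by reference to ¶1, so it falls with ¶1. ¶4 declares ¶1 and ¶2 mutually dependent; since one of them has fallen, all of them are of no effect. The remainder continues in force under ¶4. The provisions still in force are ¶3, ¶4, and ¶5. ¶2 is among the inoperative provisions, so the answer is no.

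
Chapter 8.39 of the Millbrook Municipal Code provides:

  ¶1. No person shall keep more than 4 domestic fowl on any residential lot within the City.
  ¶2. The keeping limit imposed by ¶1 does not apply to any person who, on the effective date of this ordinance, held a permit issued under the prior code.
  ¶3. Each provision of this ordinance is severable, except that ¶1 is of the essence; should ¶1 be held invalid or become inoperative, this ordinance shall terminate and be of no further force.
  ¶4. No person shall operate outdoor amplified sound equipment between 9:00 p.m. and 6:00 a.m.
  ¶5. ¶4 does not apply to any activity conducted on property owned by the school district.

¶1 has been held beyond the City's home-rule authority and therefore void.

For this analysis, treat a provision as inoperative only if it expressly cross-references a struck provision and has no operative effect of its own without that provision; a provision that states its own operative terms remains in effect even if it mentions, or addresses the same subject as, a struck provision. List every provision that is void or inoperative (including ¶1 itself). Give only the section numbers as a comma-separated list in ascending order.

1, 2, 3, 4, 5

¶1 is struck. ¶2 has no operative effect of its own apart from ¶1 and is therefore inoperative. ¶3 makes ¶1 an essential term, and ¶1 is the provision held invalid; under ¶3, the entire ordinance is therefore void. No provision of the ordinance survives.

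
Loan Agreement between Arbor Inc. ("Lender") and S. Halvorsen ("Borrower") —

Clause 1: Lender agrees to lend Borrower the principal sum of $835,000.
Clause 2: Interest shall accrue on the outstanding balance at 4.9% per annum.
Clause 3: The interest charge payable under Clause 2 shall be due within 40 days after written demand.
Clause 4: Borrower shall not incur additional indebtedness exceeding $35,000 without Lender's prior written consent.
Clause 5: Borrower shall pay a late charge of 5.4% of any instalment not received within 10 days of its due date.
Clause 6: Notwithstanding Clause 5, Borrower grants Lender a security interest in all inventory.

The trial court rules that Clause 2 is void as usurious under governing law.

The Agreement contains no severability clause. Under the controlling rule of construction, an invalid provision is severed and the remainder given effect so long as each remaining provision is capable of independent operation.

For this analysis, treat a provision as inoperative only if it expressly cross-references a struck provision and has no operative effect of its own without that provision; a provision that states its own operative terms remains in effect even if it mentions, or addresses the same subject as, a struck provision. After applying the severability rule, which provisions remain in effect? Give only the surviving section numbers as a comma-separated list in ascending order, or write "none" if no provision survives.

1, 4, 5, 6

Clause 2 is struck. The whole of Clause 3 is the payment deadline for the interest charge, defined by reference to Clause 2, so Clause 3 cannot stand once Clause 2 is removed. Under the stated default rule, only provisions that cannot operate independently fall away; the rest are enforced. The provisions still in force are Clause 1, Clause 4, Clause 5, and Clause 6.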